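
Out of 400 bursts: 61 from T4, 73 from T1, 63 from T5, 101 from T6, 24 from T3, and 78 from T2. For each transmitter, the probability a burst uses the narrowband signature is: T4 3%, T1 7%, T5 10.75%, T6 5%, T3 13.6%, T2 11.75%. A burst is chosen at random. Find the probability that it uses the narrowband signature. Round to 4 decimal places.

0.0780

Prior × likelihood for each hypothesis:
  T4: 0.1525 × 0.03 = 0.004575
  T1: 0.1825 × 0.07 = 0.012775
  T5: 0.1575 × 0.1075 = 0.01693125
  T6: 0.2525 × 0.05 = 0.012625
  T3: 0.06 × 0.136 = 0.00816
  T2: 0.195 × 0.1175 = 0.0229125
P(narrowband) = 0.004575 + 0.012775 + 0.01693125 + 0.012625 + 0.00816 + 0.0229125 = 0.07797875 → 0.0780.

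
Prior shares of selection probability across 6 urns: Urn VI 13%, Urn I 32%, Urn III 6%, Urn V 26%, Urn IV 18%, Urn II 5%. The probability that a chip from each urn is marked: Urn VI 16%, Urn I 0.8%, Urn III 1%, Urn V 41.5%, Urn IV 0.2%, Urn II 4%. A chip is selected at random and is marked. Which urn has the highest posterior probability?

Urn V

By Bayes' rule, posterior ∝ prior × likelihood:
  Urn VI: 0.13 × 0.16 = 0.0208
  Urn I: 0.32 × 0.008 = 0.00256
  Urn III: 0.06 × 0.01 = 0.0006
  Urn V: 0.26 × 0.415 = 0.1079
  Urn IV: 0.18 × 0.002 = 0.00036
  Urn II: 0.05 × 0.04 = 0.002
Sum = 0.13422.
Largest term belongs to Urn V, so Urn V is most probable.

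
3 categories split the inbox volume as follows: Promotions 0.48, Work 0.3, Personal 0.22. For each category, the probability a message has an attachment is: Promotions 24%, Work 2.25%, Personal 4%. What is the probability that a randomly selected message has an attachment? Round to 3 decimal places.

Prior × likelihood for each hypothesis:
  Promotions: 0.48 × 0.24 = 0.1152
  Work: 0.3 × 0.0225 = 0.00675
  Personal: 0.22 × 0.04 = 0.0088
P(attachment) = 0.1152 + 0.00675 + 0.0088 = 0.13075 → 0.131.

0.131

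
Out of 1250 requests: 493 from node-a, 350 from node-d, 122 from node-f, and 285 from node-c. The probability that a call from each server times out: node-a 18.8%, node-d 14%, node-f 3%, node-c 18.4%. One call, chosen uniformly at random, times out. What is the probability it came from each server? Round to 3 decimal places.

node-a 0.469, node-d 0.248, node-f 0.019, node-c 0.265

Prior × likelihood for each hypothesis:
  node-a: 0.3944 × 0.188 = 0.0741472
  node-d: 0.28 × 0.14 = 0.0392
  node-f: 0.0976 × 0.03 = 0.002928
  node-c: 0.228 × 0.184 = 0.041952
Sum = 0.1582272.
P(node-a | timeout) = 0.0741472/0.1582272 ≈ 0.469
P(node-d | timeout) = 0.0392/0.1582272 ≈ 0.248
P(node-f | timeout) = 0.002928/0.1582272 ≈ 0.019
P(node-c | timeout) = 0.041952/0.1582272 ≈ 0.265
(Check: 0.469+0.248+0.019+0.265 = 1.001.)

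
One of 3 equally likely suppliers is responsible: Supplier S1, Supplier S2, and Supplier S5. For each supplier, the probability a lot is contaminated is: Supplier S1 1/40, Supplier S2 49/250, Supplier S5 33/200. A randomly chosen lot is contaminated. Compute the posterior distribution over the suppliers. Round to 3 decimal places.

Supplier S1 0.065, Supplier S2 0.508, Supplier S5 0.427

With a uniform prior (1/3 each), posterior ∝ likelihood:
  Supplier S1: 0.025
  Supplier S2: 0.196
  Supplier S5: 0.165
Sum = 0.386.
P(Supplier S1 | contaminated) = 0.025/0.386 ≈ 0.065
P(Supplier S2 | contaminated) = 0.196/0.386 ≈ 0.508
P(Supplier S5 | contaminated) = 0.165/0.386 ≈ 0.427
(Check: 0.065+0.508+0.427 = 1.000.)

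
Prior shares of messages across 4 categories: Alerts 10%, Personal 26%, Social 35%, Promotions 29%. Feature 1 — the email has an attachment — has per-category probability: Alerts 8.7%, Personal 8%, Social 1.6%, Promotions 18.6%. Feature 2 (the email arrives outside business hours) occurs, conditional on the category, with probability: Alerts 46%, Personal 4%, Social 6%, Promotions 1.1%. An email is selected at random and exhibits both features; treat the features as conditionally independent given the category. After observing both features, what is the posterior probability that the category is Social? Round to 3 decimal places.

0.058

By Bayes' rule, posterior ∝ prior × likelihood:
  Alerts: 0.1 × 0.087 × 0.46 = 0.004002
  Personal: 0.26 × 0.08 × 0.04 = 0.000832
  Social: 0.35 × 0.016 × 0.06 = 0.000336
  Promotions: 0.29 × 0.186 × 0.011 = 0.00059334
Sum = 0.00576334.
P(Social | evidence) = 0.000336 / 0.00576334 ≈ 0.058.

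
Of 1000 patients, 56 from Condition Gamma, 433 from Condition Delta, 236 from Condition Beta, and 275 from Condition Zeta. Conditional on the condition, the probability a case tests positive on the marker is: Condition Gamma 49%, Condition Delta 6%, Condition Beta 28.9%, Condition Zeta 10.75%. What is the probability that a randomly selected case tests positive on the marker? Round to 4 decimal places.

0.1512

Unnormalized posteriors (prior × likelihood):
  Condition Gamma: 0.056 × 0.49 = 0.02744
  Condition Delta: 0.433 × 0.06 = 0.02598
  Condition Beta: 0.236 × 0.289 = 0.068204
  Condition Zeta: 0.275 × 0.1075 = 0.0295625
P(marker-positive) = 0.02744 + 0.02598 + 0.068204 + 0.0295625 = 0.1511865 → 0.1512.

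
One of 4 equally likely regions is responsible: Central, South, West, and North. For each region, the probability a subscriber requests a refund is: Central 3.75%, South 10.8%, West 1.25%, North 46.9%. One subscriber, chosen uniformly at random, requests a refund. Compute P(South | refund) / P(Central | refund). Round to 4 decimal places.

Since the prior is uniform, the posterior is proportional to the likelihood:
  Central: 0.0375
  South: 0.108
  West: 0.0125
  North: 0.469
Total = 0.627.
The ratio is 0.108 / 0.0375 (the normalizer cancels) = 2.8800.

2.8800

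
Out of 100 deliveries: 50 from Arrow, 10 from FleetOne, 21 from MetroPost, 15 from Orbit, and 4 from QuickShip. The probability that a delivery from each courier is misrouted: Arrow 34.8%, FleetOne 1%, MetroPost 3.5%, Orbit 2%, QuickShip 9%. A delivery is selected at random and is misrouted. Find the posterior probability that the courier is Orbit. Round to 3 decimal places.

Compute prior × likelihood for every hypothesis:
  Arrow: 0.5 × 0.348 = 0.174
  FleetOne: 0.1 × 0.01 = 0.001
  MetroPost: 0.21 × 0.035 = 0.00735
  Orbit: 0.15 × 0.02 = 0.003
  QuickShip: 0.04 × 0.09 = 0.0036
Sum = 0.18895.
P(Orbit | evidence) = 0.003 / 0.18895 ≈ 0.016.

0.016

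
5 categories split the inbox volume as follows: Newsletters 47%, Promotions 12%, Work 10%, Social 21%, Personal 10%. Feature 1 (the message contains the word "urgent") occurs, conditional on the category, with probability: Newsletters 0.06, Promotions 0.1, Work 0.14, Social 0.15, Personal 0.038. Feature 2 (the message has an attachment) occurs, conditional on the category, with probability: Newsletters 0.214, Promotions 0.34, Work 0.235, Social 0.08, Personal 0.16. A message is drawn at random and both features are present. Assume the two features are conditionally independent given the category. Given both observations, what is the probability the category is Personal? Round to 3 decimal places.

0.037

Unnormalized posteriors (prior × likelihood):
  Newsletters: 0.47 × 0.06 × 0.214 = 0.0060348
  Promotions: 0.12 × 0.1 × 0.34 = 0.00408
  Work: 0.1 × 0.14 × 0.235 = 0.00329
  Social: 0.21 × 0.15 × 0.08 = 0.00252
  Personal: 0.1 × 0.038 × 0.16 = 0.000608
Total = 0.0165328.
P(Personal | evidence) = 0.000608 / 0.0165328 ≈ 0.037.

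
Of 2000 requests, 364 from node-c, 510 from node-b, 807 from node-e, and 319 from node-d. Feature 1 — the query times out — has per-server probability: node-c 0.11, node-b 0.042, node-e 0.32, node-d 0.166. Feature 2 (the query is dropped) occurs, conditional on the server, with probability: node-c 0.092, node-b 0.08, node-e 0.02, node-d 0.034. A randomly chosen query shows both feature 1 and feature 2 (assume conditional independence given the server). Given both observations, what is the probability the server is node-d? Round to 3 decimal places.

Prior × likelihood for each hypothesis:
  node-c: 0.182 × 0.11 × 0.092 = 0.00184184
  node-b: 0.255 × 0.042 × 0.08 = 0.0008568
  node-e: 0.4035 × 0.32 × 0.02 = 0.0025824
  node-d: 0.1595 × 0.166 × 0.034 = 0.000900218
Normalizing constant = 0.006181258.
P(node-d | evidence) = 0.000900218 / 0.006181258 ≈ 0.146.

0.146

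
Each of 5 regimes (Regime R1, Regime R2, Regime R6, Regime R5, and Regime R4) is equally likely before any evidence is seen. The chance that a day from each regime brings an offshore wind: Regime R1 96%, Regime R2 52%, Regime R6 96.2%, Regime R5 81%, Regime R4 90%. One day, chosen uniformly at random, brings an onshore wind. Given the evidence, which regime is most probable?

Taking complements, P(onshore | each) = Regime R1 0.04, Regime R2 0.48, Regime R6 0.038, Regime R5 0.19, Regime R4 0.1.
Since the prior is uniform, the posterior is proportional to the likelihood:
  Regime R1: 0.04
  Regime R2: 0.48
  Regime R6: 0.038
  Regime R5: 0.19
  Regime R4: 0.1
Sum = 0.848.
Largest term belongs to Regime R2, so Regime R2 is most probable.

Regime R2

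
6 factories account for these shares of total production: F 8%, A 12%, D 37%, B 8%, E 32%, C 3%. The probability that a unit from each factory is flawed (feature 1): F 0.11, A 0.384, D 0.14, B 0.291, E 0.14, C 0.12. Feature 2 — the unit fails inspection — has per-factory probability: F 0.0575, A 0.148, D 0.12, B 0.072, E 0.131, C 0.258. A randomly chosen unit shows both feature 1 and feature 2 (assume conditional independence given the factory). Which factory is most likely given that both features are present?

Prior × likelihood for each hypothesis:
  F: 0.08 × 0.11 × 0.0575 = 0.000506
  A: 0.12 × 0.384 × 0.148 = 0.00681984
  D: 0.37 × 0.14 × 0.12 = 0.006216
  B: 0.08 × 0.291 × 0.072 = 0.00167616
  E: 0.32 × 0.14 × 0.131 = 0.0058688
  C: 0.03 × 0.12 × 0.258 = 0.0009288
Total = 0.0220156.
Largest term belongs to A, so A is most probable.

A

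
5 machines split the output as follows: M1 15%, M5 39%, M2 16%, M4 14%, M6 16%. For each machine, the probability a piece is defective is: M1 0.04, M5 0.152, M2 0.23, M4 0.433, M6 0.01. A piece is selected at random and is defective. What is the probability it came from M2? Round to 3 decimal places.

Unnormalized posteriors (prior × likelihood):
  M1: 0.15 × 0.04 = 0.006
  M5: 0.39 × 0.152 = 0.05928
  M2: 0.16 × 0.23 = 0.0368
  M4: 0.14 × 0.433 = 0.06062
  M6: 0.16 × 0.01 = 0.0016
Total = 0.1643.
P(M2 | evidence) = 0.0368 / 0.1643 ≈ 0.224.

0.224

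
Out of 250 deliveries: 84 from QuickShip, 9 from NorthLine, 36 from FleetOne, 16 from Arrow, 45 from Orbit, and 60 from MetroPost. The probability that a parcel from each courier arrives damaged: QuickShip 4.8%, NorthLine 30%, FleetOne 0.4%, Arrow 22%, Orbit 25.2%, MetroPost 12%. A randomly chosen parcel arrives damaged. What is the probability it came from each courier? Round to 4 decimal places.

By Bayes' rule, posterior ∝ prior × likelihood:
  QuickShip: 0.336 × 0.048 = 0.016128
  NorthLine: 0.036 × 0.3 = 0.0108
  FleetOne: 0.144 × 0.004 = 0.000576
  Arrow: 0.064 × 0.22 = 0.01408
  Orbit: 0.18 × 0.252 = 0.04536
  MetroPost: 0.24 × 0.12 = 0.0288
Total = 0.115744.
P(QuickShip | damaged) = 0.016128/0.115744 ≈ 0.1393
P(NorthLine | damaged) = 0.0108/0.115744 ≈ 0.0933
P(FleetOne | damaged) = 0.000576/0.115744 ≈ 0.0050
P(Arrow | damaged) = 0.01408/0.115744 ≈ 0.1216
P(Orbit | damaged) = 0.04536/0.115744 ≈ 0.3919
P(MetroPost | damaged) = 0.0288/0.115744 ≈ 0.2488
(Check: 0.1393+0.0933+0.0050+0.1216+0.3919+0.2488 = 0.9999.)

QuickShip 0.1393, NorthLine 0.0933, FleetOne 0.0050, Arrow 0.1216, Orbit 0.3919, MetroPost 0.2488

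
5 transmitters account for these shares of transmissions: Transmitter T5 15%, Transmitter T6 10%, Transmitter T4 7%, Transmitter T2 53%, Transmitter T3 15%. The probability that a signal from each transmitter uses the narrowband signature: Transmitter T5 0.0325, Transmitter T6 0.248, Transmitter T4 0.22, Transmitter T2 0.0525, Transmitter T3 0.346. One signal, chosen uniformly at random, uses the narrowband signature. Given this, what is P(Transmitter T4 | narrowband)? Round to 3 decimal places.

Unnormalized posteriors (prior × likelihood):
  Transmitter T5: 0.15 × 0.0325 = 0.004875
  Transmitter T6: 0.1 × 0.248 = 0.0248
  Transmitter T4: 0.07 × 0.22 = 0.0154
  Transmitter T2: 0.53 × 0.0525 = 0.027825
  Transmitter T3: 0.15 × 0.346 = 0.0519
Normalizing constant = 0.1248.
P(Transmitter T4 | evidence) = 0.0154 / 0.1248 ≈ 0.123.

0.123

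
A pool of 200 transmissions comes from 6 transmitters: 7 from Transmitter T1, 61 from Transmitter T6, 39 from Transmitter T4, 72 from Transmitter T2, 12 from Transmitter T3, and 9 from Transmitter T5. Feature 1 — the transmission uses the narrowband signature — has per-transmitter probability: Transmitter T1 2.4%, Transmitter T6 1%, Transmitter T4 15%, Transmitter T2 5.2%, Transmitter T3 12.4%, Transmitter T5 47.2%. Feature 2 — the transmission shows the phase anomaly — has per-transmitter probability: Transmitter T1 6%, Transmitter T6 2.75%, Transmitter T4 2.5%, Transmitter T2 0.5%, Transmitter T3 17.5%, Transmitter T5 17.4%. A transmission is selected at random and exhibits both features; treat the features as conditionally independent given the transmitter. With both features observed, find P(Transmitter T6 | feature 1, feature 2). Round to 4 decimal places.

0.0141

Prior × likelihood for each hypothesis:
  Transmitter T1: 0.035 × 0.024 × 0.06 = 0.0000504
  Transmitter T6: 0.305 × 0.01 × 0.0275 = 0.000083875
  Transmitter T4: 0.195 × 0.15 × 0.025 = 0.00073125
  Transmitter T2: 0.36 × 0.052 × 0.005 = 0.0000936
  Transmitter T3: 0.06 × 0.124 × 0.175 = 0.001302
  Transmitter T5: 0.045 × 0.472 × 0.174 = 0.00369576
Total = 0.005956885.
P(Transmitter T6 | evidence) = 0.000083875 / 0.005956885 ≈ 0.0141.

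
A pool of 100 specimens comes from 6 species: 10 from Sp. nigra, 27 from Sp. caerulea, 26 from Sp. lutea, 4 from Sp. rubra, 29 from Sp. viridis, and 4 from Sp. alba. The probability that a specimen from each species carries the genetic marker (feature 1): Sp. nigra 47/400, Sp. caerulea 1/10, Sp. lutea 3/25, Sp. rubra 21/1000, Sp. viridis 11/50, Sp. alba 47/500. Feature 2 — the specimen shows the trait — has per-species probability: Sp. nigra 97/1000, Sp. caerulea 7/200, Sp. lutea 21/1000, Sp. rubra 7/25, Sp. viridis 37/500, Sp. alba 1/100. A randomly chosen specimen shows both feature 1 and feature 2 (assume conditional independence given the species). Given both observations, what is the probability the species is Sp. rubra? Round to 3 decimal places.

By Bayes' rule, posterior ∝ prior × likelihood:
  Sp. nigra: 0.1 × 0.1175 × 0.097 = 0.00113975
  Sp. caerulea: 0.27 × 0.1 × 0.035 = 0.000945
  Sp. lutea: 0.26 × 0.12 × 0.021 = 0.0006552
  Sp. rubra: 0.04 × 0.021 × 0.28 = 0.0002352
  Sp. viridis: 0.29 × 0.22 × 0.074 = 0.0047212
  Sp. alba: 0.04 × 0.094 × 0.01 = 0.0000376
Sum = 0.00773395.
P(Sp. rubra | evidence) = 0.0002352 / 0.00773395 ≈ 0.030.

0.030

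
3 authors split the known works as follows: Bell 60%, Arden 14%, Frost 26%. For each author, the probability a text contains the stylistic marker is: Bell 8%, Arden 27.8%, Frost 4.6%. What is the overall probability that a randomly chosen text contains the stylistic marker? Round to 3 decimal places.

0.099

Compute prior × likelihood for every hypothesis:
  Bell: 0.6 × 0.08 = 0.048
  Arden: 0.14 × 0.278 = 0.03892
  Frost: 0.26 × 0.046 = 0.01196
P(marker) = 0.048 + 0.03892 + 0.01196 = 0.09888 → 0.099.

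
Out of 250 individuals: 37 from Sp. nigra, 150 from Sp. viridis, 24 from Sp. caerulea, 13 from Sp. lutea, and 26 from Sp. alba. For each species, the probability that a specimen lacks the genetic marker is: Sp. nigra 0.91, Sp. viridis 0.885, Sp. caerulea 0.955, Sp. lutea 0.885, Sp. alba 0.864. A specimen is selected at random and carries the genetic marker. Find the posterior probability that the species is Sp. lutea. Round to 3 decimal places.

Taking complements, P(marker | each) = Sp. nigra 0.09, Sp. viridis 0.115, Sp. caerulea 0.045, Sp. lutea 0.115, Sp. alba 0.136.
Prior × likelihood for each hypothesis:
  Sp. nigra: 0.148 × 0.09 = 0.01332
  Sp. viridis: 0.6 × 0.115 = 0.069
  Sp. caerulea: 0.096 × 0.045 = 0.00432
  Sp. lutea: 0.052 × 0.115 = 0.00598
  Sp. alba: 0.104 × 0.136 = 0.014144
Normalizing constant = 0.106764.
P(Sp. lutea | evidence) = 0.00598 / 0.106764 ≈ 0.056.

0.056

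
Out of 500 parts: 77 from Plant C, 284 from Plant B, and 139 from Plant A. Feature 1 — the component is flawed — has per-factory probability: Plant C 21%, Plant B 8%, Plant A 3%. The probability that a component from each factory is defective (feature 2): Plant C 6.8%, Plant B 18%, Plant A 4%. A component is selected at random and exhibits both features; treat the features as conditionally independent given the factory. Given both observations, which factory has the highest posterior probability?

Unnormalized posteriors (prior × likelihood):
  Plant C: 0.154 × 0.21 × 0.068 = 0.00219912
  Plant B: 0.568 × 0.08 × 0.18 = 0.0081792
  Plant A: 0.278 × 0.03 × 0.04 = 0.0003336
Total = 0.01071192.
Largest term belongs to Plant B, so Plant B is most probable.

Plant B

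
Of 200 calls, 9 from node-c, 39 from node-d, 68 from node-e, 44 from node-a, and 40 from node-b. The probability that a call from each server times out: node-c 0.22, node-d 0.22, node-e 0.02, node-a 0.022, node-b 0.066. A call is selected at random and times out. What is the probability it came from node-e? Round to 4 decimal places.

0.0876

Unnormalized posteriors (prior × likelihood):
  node-c: 0.045 × 0.22 = 0.0099
  node-d: 0.195 × 0.22 = 0.0429
  node-e: 0.34 × 0.02 = 0.0068
  node-a: 0.22 × 0.022 = 0.00484
  node-b: 0.2 × 0.066 = 0.0132
Sum = 0.07764.
P(node-e | evidence) = 0.0068 / 0.07764 ≈ 0.0876.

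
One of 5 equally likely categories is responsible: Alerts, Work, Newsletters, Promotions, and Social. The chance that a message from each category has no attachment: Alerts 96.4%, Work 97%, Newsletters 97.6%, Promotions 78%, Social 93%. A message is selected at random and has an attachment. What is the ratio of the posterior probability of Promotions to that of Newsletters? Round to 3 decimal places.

Taking complements, P(attachment | each) = Alerts 0.036, Work 0.03, Newsletters 0.024, Promotions 0.22, Social 0.07.
Since the prior is uniform, the posterior is proportional to the likelihood:
  Alerts: 0.036
  Work: 0.03
  Newsletters: 0.024
  Promotions: 0.22
  Social: 0.07
Sum = 0.38.
The ratio is 0.22 / 0.024 (the normalizer cancels) = 9.167.

9.167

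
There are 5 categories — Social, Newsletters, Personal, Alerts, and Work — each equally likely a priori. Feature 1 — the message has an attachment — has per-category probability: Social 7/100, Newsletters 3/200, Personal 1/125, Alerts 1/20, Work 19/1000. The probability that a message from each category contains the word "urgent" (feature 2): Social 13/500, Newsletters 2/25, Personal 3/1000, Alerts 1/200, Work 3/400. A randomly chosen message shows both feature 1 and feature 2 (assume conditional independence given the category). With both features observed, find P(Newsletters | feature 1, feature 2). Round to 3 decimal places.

0.349

Since the prior is uniform, the posterior is proportional to the likelihood:
  Social: 0.07 × 0.026 = 0.00182
  Newsletters: 0.015 × 0.08 = 0.0012
  Personal: 0.008 × 0.003 = 0.000024
  Alerts: 0.05 × 0.005 = 0.00025
  Work: 0.019 × 0.0075 = 0.0001425
Sum = 0.0034365.
P(Newsletters | evidence) = 0.0012 / 0.0034365 ≈ 0.349.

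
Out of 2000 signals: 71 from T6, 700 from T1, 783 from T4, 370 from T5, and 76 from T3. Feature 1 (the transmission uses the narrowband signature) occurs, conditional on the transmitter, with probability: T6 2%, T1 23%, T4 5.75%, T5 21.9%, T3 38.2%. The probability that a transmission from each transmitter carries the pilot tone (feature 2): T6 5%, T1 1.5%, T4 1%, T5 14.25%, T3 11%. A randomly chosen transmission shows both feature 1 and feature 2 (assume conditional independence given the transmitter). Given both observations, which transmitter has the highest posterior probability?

T5

Prior × likelihood for each hypothesis:
  T6: 0.0355 × 0.02 × 0.05 = 0.0000355
  T1: 0.35 × 0.23 × 0.015 = 0.0012075
  T4: 0.3915 × 0.0575 × 0.01 = 0.0002251125
  T5: 0.185 × 0.219 × 0.1425 = 0.0057733875
  T3: 0.038 × 0.382 × 0.11 = 0.00159676
Normalizing constant = 0.00883826.
Largest term belongs to T5, so T5 is most probable.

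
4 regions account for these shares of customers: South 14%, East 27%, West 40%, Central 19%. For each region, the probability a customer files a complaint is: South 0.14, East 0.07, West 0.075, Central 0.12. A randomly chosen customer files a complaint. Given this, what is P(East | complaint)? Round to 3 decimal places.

0.207

Compute prior × likelihood for every hypothesis:
  South: 0.14 × 0.14 = 0.0196
  East: 0.27 × 0.07 = 0.0189
  West: 0.4 × 0.075 = 0.03
  Central: 0.19 × 0.12 = 0.0228
Total = 0.0913.
P(East | evidence) = 0.0189 / 0.0913 ≈ 0.207.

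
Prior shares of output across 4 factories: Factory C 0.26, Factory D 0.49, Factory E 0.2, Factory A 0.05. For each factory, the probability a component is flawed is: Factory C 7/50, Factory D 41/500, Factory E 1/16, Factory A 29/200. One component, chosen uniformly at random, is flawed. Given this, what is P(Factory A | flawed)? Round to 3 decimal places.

By Bayes' rule, posterior ∝ prior × likelihood:
  Factory C: 0.26 × 0.14 = 0.0364
  Factory D: 0.49 × 0.082 = 0.04018
  Factory E: 0.2 × 0.0625 = 0.0125
  Factory A: 0.05 × 0.145 = 0.00725
Normalizing constant = 0.09633.
P(Factory A | evidence) = 0.00725 / 0.09633 ≈ 0.075.

0.075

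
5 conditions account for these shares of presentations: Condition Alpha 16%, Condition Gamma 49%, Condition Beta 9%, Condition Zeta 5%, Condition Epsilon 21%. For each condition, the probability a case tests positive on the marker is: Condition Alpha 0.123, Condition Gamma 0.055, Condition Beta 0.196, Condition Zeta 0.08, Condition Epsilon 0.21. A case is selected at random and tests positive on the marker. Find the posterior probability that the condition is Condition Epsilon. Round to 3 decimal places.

0.392

By Bayes' rule, posterior ∝ prior × likelihood:
  Condition Alpha: 0.16 × 0.123 = 0.01968
  Condition Gamma: 0.49 × 0.055 = 0.02695
  Condition Beta: 0.09 × 0.196 = 0.01764
  Condition Zeta: 0.05 × 0.08 = 0.004
  Condition Epsilon: 0.21 × 0.21 = 0.0441
Total = 0.11237.
P(Condition Epsilon | evidence) = 0.0441 / 0.11237 ≈ 0.392.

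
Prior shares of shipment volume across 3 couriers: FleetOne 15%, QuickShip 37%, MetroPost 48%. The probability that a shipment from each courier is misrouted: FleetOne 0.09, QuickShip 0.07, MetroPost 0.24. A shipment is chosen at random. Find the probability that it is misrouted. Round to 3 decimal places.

Unnormalized posteriors (prior × likelihood):
  FleetOne: 0.15 × 0.09 = 0.0135
  QuickShip: 0.37 × 0.07 = 0.0259
  MetroPost: 0.48 × 0.24 = 0.1152
P(misrouted) = 0.0135 + 0.0259 + 0.1152 = 0.1546 → 0.155.

0.155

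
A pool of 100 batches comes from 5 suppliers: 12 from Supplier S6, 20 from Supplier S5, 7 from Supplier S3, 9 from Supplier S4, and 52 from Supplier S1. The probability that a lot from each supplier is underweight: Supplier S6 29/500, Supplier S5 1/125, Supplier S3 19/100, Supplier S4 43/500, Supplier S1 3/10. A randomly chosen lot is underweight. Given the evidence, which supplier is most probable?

By Bayes' rule, posterior ∝ prior × likelihood:
  Supplier S6: 0.12 × 0.058 = 0.00696
  Supplier S5: 0.2 × 0.008 = 0.0016
  Supplier S3: 0.07 × 0.19 = 0.0133
  Supplier S4: 0.09 × 0.086 = 0.00774
  Supplier S1: 0.52 × 0.3 = 0.156
Normalizing constant = 0.1856.
Largest term belongs to Supplier S1, so Supplier S1 is most probable.

Supplier S1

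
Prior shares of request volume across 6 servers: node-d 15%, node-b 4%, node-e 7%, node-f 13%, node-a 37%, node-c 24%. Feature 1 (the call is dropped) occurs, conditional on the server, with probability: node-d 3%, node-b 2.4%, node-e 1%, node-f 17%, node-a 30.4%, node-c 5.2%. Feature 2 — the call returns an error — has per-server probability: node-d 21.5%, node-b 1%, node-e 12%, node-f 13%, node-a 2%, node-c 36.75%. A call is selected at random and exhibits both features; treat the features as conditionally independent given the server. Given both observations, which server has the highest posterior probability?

node-c

Unnormalized posteriors (prior × likelihood):
  node-d: 0.15 × 0.03 × 0.215 = 0.0009675
  node-b: 0.04 × 0.024 × 0.01 = 0.0000096
  node-e: 0.07 × 0.01 × 0.12 = 0.000084
  node-f: 0.13 × 0.17 × 0.13 = 0.002873
  node-a: 0.37 × 0.304 × 0.02 = 0.0022496
  node-c: 0.24 × 0.052 × 0.3675 = 0.0045864
Total = 0.0107701.
Largest term belongs to node-c, so node-c is most probable.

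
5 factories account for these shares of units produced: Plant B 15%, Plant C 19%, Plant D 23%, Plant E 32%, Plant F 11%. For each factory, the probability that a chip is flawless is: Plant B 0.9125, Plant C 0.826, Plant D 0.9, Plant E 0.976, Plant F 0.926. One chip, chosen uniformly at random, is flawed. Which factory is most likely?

Taking complements, P(flawed | each) = Plant B 0.0875, Plant C 0.174, Plant D 0.1, Plant E 0.024, Plant F 0.074.
By Bayes' rule, posterior ∝ prior × likelihood:
  Plant B: 0.15 × 0.0875 = 0.013125
  Plant C: 0.19 × 0.174 = 0.03306
  Plant D: 0.23 × 0.1 = 0.023
  Plant E: 0.32 × 0.024 = 0.00768
  Plant F: 0.11 × 0.074 = 0.00814
Total = 0.085005.
Largest term belongs to Plant C, so Plant C is most probable.

Plant C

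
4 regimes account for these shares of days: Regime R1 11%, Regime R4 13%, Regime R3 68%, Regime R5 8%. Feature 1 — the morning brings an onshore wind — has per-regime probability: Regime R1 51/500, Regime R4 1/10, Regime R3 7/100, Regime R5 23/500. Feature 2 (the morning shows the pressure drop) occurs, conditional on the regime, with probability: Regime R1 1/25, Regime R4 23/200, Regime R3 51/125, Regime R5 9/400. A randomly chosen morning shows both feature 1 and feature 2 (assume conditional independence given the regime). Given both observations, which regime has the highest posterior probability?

Regime R3

By Bayes' rule, posterior ∝ prior × likelihood:
  Regime R1: 0.11 × 0.102 × 0.04 = 0.0004488
  Regime R4: 0.13 × 0.1 × 0.115 = 0.001495
  Regime R3: 0.68 × 0.07 × 0.408 = 0.0194208
  Regime R5: 0.08 × 0.046 × 0.0225 = 0.0000828
Total = 0.0214474.
Largest term belongs to Regime R3, so Regime R3 is most probable.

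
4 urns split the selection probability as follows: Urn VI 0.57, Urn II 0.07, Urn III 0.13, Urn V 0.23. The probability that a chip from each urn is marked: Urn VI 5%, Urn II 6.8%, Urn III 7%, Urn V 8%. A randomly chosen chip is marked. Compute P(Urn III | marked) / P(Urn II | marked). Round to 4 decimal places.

Unnormalized posteriors (prior × likelihood):
  Urn VI: 0.57 × 0.05 = 0.0285
  Urn II: 0.07 × 0.068 = 0.00476
  Urn III: 0.13 × 0.07 = 0.0091
  Urn V: 0.23 × 0.08 = 0.0184
Normalizing constant = 0.06076.
The ratio is 0.0091 / 0.00476 (the normalizer cancels) = 1.9118.

1.9118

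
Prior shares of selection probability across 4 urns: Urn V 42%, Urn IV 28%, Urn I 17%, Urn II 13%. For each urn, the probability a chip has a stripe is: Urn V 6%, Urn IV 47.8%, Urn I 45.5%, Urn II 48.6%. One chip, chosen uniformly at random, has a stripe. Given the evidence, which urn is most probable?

Urn IV

By Bayes' rule, posterior ∝ prior × likelihood:
  Urn V: 0.42 × 0.06 = 0.0252
  Urn IV: 0.28 × 0.478 = 0.13384
  Urn I: 0.17 × 0.455 = 0.07735
  Urn II: 0.13 × 0.486 = 0.06318
Sum = 0.29957.
Largest term belongs to Urn IV, so Urn IV is most probable.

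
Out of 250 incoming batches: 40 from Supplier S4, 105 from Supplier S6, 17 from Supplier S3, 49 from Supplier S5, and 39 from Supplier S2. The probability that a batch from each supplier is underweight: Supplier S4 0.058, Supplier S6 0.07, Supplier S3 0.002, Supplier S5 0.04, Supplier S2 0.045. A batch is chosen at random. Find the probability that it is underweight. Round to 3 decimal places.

By Bayes' rule, posterior ∝ prior × likelihood:
  Supplier S4: 0.16 × 0.058 = 0.00928
  Supplier S6: 0.42 × 0.07 = 0.0294
  Supplier S3: 0.068 × 0.002 = 0.000136
  Supplier S5: 0.196 × 0.04 = 0.00784
  Supplier S2: 0.156 × 0.045 = 0.00702
P(underweight) = 0.00928 + 0.0294 + 0.000136 + 0.00784 + 0.00702 = 0.053676 → 0.054.

0.054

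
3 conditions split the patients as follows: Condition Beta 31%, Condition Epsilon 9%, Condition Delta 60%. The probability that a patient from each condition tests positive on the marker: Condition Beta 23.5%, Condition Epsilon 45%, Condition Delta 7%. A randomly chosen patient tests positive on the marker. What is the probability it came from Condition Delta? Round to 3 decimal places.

0.270

Unnormalized posteriors (prior × likelihood):
  Condition Beta: 0.31 × 0.235 = 0.07285
  Condition Epsilon: 0.09 × 0.45 = 0.0405
  Condition Delta: 0.6 × 0.07 = 0.042
Normalizing constant = 0.15535.
P(Condition Delta | evidence) = 0.042 / 0.15535 ≈ 0.270.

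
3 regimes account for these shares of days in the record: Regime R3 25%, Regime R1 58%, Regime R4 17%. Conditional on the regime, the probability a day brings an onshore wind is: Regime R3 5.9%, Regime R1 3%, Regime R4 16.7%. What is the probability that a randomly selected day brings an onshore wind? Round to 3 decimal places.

0.061

By Bayes' rule, posterior ∝ prior × likelihood:
  Regime R3: 0.25 × 0.059 = 0.01475
  Regime R1: 0.58 × 0.03 = 0.0174
  Regime R4: 0.17 × 0.167 = 0.02839
P(onshore) = 0.01475 + 0.0174 + 0.02839 = 0.06054 → 0.061.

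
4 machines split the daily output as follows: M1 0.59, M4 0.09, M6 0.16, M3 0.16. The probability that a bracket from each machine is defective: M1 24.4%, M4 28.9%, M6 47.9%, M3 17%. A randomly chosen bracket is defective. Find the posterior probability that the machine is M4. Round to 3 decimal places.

0.095

Prior × likelihood for each hypothesis:
  M1: 0.59 × 0.244 = 0.14396
  M4: 0.09 × 0.289 = 0.02601
  M6: 0.16 × 0.479 = 0.07664
  M3: 0.16 × 0.17 = 0.0272
Total = 0.27381.
P(M4 | evidence) = 0.02601 / 0.27381 ≈ 0.095.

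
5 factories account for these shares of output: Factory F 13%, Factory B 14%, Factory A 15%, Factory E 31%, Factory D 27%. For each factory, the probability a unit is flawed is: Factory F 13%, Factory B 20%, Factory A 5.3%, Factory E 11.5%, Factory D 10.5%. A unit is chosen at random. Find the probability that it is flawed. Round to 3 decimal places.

0.117

Prior × likelihood for each hypothesis:
  Factory F: 0.13 × 0.13 = 0.0169
  Factory B: 0.14 × 0.2 = 0.028
  Factory A: 0.15 × 0.053 = 0.00795
  Factory E: 0.31 × 0.115 = 0.03565
  Factory D: 0.27 × 0.105 = 0.02835
P(flawed) = 0.0169 + 0.028 + 0.00795 + 0.03565 + 0.02835 = 0.11685 → 0.117.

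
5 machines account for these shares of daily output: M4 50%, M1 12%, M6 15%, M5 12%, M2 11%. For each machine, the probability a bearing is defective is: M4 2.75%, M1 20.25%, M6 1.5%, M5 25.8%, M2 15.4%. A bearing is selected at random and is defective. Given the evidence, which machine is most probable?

Prior × likelihood for each hypothesis:
  M4: 0.5 × 0.0275 = 0.01375
  M1: 0.12 × 0.2025 = 0.0243
  M6: 0.15 × 0.015 = 0.00225
  M5: 0.12 × 0.258 = 0.03096
  M2: 0.11 × 0.154 = 0.01694
Total = 0.0882.
Largest term belongs to M5, so M5 is most probable.

M5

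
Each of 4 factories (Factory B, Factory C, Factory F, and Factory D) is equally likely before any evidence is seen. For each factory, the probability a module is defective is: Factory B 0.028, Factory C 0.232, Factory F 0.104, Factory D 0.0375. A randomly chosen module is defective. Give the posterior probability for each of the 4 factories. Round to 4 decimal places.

With a uniform prior (1/4 each), posterior ∝ likelihood:
  Factory B: 0.028
  Factory C: 0.232
  Factory F: 0.104
  Factory D: 0.0375
Total = 0.4015.
P(Factory B | defective) = 0.028/0.4015 ≈ 0.0697
P(Factory C | defective) = 0.232/0.4015 ≈ 0.5778
P(Factory F | defective) = 0.104/0.4015 ≈ 0.2590
P(Factory D | defective) = 0.0375/0.4015 ≈ 0.0934
(Check: 0.0697+0.5778+0.2590+0.0934 = 0.9999.)

Factory B 0.0697, Factory C 0.5778, Factory F 0.2590, Factory D 0.0934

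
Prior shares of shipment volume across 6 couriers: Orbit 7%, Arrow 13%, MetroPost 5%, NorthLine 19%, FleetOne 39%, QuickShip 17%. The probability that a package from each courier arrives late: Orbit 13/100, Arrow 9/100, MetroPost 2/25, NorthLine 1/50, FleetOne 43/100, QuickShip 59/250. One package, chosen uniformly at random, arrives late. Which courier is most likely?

Prior × likelihood for each hypothesis:
  Orbit: 0.07 × 0.13 = 0.0091
  Arrow: 0.13 × 0.09 = 0.0117
  MetroPost: 0.05 × 0.08 = 0.004
  NorthLine: 0.19 × 0.02 = 0.0038
  FleetOne: 0.39 × 0.43 = 0.1677
  QuickShip: 0.17 × 0.236 = 0.04012
Total = 0.23642.
Largest term belongs to FleetOne, so FleetOne is most probable.

FleetOne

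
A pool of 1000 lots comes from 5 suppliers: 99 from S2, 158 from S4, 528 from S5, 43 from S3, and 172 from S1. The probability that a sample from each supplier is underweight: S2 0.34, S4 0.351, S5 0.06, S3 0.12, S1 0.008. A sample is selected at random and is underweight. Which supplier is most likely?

S4

Compute prior × likelihood for every hypothesis:
  S2: 0.099 × 0.34 = 0.03366
  S4: 0.158 × 0.351 = 0.055458
  S5: 0.528 × 0.06 = 0.03168
  S3: 0.043 × 0.12 = 0.00516
  S1: 0.172 × 0.008 = 0.001376
Normalizing constant = 0.127334.
Largest term belongs to S4, so S4 is most probable.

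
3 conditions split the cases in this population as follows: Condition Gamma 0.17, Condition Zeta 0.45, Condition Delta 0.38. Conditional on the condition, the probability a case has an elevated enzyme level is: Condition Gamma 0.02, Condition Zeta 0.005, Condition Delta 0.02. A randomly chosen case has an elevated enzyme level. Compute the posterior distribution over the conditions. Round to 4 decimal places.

Condition Gamma 0.2566, Condition Zeta 0.1698, Condition Delta 0.5736

By Bayes' rule, posterior ∝ prior × likelihood:
  Condition Gamma: 0.17 × 0.02 = 0.0034
  Condition Zeta: 0.45 × 0.005 = 0.00225
  Condition Delta: 0.38 × 0.02 = 0.0076
Normalizing constant = 0.01325.
P(Condition Gamma | elevated) = 0.0034/0.01325 ≈ 0.2566
P(Condition Zeta | elevated) = 0.00225/0.01325 ≈ 0.1698
P(Condition Delta | elevated) = 0.0076/0.01325 ≈ 0.5736
(Check: 0.2566+0.1698+0.5736 = 1.0000.)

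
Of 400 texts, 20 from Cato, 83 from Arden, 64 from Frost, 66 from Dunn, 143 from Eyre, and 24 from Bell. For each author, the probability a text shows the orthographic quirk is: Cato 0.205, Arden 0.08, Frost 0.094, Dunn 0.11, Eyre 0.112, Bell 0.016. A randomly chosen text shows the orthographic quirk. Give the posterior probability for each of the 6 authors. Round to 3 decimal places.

Cato 0.101, Arden 0.164, Frost 0.149, Dunn 0.180, Eyre 0.396, Bell 0.010

Prior × likelihood for each hypothesis:
  Cato: 0.05 × 0.205 = 0.01025
  Arden: 0.2075 × 0.08 = 0.0166
  Frost: 0.16 × 0.094 = 0.01504
  Dunn: 0.165 × 0.11 = 0.01815
  Eyre: 0.3575 × 0.112 = 0.04004
  Bell: 0.06 × 0.016 = 0.00096
Normalizing constant = 0.10104.
P(Cato | quirk) = 0.01025/0.10104 ≈ 0.101
P(Arden | quirk) = 0.0166/0.10104 ≈ 0.164
P(Frost | quirk) = 0.01504/0.10104 ≈ 0.149
P(Dunn | quirk) = 0.01815/0.10104 ≈ 0.180
P(Eyre | quirk) = 0.04004/0.10104 ≈ 0.396
P(Bell | quirk) = 0.00096/0.10104 ≈ 0.010
(Check: 0.101+0.164+0.149+0.180+0.396+0.010 = 1.000.)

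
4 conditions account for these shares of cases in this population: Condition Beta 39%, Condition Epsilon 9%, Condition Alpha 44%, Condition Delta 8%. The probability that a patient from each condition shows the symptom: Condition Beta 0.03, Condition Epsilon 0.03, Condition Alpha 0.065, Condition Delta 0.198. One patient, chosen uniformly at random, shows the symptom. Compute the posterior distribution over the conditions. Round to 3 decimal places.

Prior × likelihood for each hypothesis:
  Condition Beta: 0.39 × 0.03 = 0.0117
  Condition Epsilon: 0.09 × 0.03 = 0.0027
  Condition Alpha: 0.44 × 0.065 = 0.0286
  Condition Delta: 0.08 × 0.198 = 0.01584
Total = 0.05884.
P(Condition Beta | symptomatic) = 0.0117/0.05884 ≈ 0.199
P(Condition Epsilon | symptomatic) = 0.0027/0.05884 ≈ 0.046
P(Condition Alpha | symptomatic) = 0.0286/0.05884 ≈ 0.486
P(Condition Delta | symptomatic) = 0.01584/0.05884 ≈ 0.269

Condition Beta 0.199, Condition Epsilon 0.046, Condition Alpha 0.486, Condition Delta 0.269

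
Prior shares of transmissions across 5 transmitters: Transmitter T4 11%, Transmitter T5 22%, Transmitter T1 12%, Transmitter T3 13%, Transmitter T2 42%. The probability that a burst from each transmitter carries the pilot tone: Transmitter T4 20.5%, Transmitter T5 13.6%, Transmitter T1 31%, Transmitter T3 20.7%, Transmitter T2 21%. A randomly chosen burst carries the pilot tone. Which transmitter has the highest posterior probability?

Transmitter T2

By Bayes' rule, posterior ∝ prior × likelihood:
  Transmitter T4: 0.11 × 0.205 = 0.02255
  Transmitter T5: 0.22 × 0.136 = 0.02992
  Transmitter T1: 0.12 × 0.31 = 0.0372
  Transmitter T3: 0.13 × 0.207 = 0.02691
  Transmitter T2: 0.42 × 0.21 = 0.0882
Normalizing constant = 0.20478.
Largest term belongs to Transmitter T2, so Transmitter T2 is most probable.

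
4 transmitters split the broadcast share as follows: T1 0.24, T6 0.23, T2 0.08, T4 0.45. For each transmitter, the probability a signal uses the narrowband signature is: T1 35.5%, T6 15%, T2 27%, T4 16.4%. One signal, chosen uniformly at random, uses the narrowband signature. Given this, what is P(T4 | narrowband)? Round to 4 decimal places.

Prior × likelihood for each hypothesis:
  T1: 0.24 × 0.355 = 0.0852
  T6: 0.23 × 0.15 = 0.0345
  T2: 0.08 × 0.27 = 0.0216
  T4: 0.45 × 0.164 = 0.0738
Normalizing constant = 0.2151.
P(T4 | evidence) = 0.0738 / 0.2151 ≈ 0.3431.

0.3431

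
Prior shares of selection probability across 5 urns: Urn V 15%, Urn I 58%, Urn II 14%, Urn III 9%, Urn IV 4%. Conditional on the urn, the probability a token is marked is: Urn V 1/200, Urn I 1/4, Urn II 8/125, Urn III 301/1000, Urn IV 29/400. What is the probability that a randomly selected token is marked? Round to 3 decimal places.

0.185

Compute prior × likelihood for every hypothesis:
  Urn V: 0.15 × 0.005 = 0.00075
  Urn I: 0.58 × 0.25 = 0.145
  Urn II: 0.14 × 0.064 = 0.00896
  Urn III: 0.09 × 0.301 = 0.02709
  Urn IV: 0.04 × 0.0725 = 0.0029
P(marked) = 0.00075 + 0.145 + 0.00896 + 0.02709 + 0.0029 = 0.1847 → 0.185.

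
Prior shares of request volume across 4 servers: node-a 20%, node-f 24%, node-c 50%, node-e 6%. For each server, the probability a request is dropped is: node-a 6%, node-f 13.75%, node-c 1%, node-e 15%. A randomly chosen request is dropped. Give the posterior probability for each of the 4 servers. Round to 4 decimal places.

Prior × likelihood for each hypothesis:
  node-a: 0.2 × 0.06 = 0.012
  node-f: 0.24 × 0.1375 = 0.033
  node-c: 0.5 × 0.01 = 0.005
  node-e: 0.06 × 0.15 = 0.009
Total = 0.059.
P(node-a | dropped) = 0.012/0.059 ≈ 0.2034
P(node-f | dropped) = 0.033/0.059 ≈ 0.5593
P(node-c | dropped) = 0.005/0.059 ≈ 0.0847
P(node-e | dropped) = 0.009/0.059 ≈ 0.1525

node-a 0.2034, node-f 0.5593, node-c 0.0847, node-e 0.1525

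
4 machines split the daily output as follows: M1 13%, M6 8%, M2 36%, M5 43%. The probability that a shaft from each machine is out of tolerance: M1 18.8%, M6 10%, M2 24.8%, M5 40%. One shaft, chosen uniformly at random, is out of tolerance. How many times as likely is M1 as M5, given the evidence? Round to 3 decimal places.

0.142

Unnormalized posteriors (prior × likelihood):
  M1: 0.13 × 0.188 = 0.02444
  M6: 0.08 × 0.1 = 0.008
  M2: 0.36 × 0.248 = 0.08928
  M5: 0.43 × 0.4 = 0.172
Total = 0.29372.
The ratio is 0.02444 / 0.172 (the normalizer cancels) = 0.142.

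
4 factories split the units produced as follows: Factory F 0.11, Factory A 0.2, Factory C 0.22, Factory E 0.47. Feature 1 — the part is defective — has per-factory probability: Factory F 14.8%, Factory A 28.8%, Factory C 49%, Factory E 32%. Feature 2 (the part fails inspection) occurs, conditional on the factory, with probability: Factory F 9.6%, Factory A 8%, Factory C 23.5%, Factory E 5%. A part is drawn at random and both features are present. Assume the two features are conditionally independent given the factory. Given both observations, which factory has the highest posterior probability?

By Bayes' rule, posterior ∝ prior × likelihood:
  Factory F: 0.11 × 0.148 × 0.096 = 0.00156288
  Factory A: 0.2 × 0.288 × 0.08 = 0.004608
  Factory C: 0.22 × 0.49 × 0.235 = 0.025333
  Factory E: 0.47 × 0.32 × 0.05 = 0.00752
Normalizing constant = 0.03902388.
Largest term belongs to Factory C, so Factory C is most probable.

Factory C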